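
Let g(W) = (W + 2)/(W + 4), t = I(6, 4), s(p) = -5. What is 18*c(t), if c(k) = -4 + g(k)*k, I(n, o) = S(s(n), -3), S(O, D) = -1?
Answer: -78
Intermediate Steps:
I(n, o) = -1
t = -1
g(W) = (2 + W)/(4 + W)
c(k) = -4 + k*(2 + k)/(4 + k) (c(k) = -4 + ((2 + k)/(4 + k))*k = -4 + k*(2 + k)/(4 + k))
18*c(t) = 18*((-16 + (-1)**2 - 2*(-1))/(4 - 1)) = 18*((-16 + 1 + 2)/3) = 18*((1/3)*(-13)) = 18*(-13/3) = -78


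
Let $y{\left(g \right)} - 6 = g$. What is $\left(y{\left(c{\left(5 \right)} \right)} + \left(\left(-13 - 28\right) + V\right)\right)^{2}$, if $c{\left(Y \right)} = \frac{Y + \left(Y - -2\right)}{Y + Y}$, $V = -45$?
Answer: $\frac{155236}{25} \approx 6209.4$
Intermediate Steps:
$c{\left(Y \right)} = \frac{2 + 2 Y}{2 Y}$ ($c{\left(Y \right)} = \frac{Y + \left(Y + 2\right)}{2 Y} = \left(Y + \left(2 + Y\right)\right) \frac{1}{2 Y} = \left(2 + 2 Y\right) \frac{1}{2 Y} = \frac{2 + 2 Y}{2 Y}$)
$y{\left(g \right)} = 6 + g$
$\left(y{\left(c{\left(5 \right)} \right)} + \left(\left(-13 - 28\right) + V\right)\right)^{2} = \left(\left(6 + \frac{1 + 5}{5}\right) - 86\right)^{2} = \left(\left(6 + \frac{1}{5} \cdot 6\right) - 86\right)^{2} = \left(\left(6 + \frac{6}{5}\right) - 86\right)^{2} = \left(\frac{36}{5} - 86\right)^{2} = \left(- \frac{394}{5}\right)^{2} = \frac{155236}{25}$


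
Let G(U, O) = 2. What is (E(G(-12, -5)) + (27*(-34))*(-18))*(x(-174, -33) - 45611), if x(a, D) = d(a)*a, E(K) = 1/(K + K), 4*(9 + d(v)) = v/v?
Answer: -5828235169/8 ≈ -7.2853e+8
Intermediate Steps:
d(v) = -35/4 (d(v) = -9 + (v/v)/4 = -9 + (1/4)*1 = -9 + 1/4 = -35/4)
E(K) = 1/(2*K)
x(a, D) = -35*a/4
(E(G(-12, -5)) + (27*(-34))*(-18))*(x(-174, -33) - 45611) = ((1/2)/2 + (27*(-34))*(-18))*(-35/4*(-174) - 45611) = ((1/2)*(1/2) - 918*(-18))*(3045/2 - 45611) = (1/4 + 16524)*(-88177/2) = (66097/4)*(-88177/2) = -5828235169/8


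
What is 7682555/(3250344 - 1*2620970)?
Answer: 451915/37022 ≈ 12.207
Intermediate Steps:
7682555/(3250344 - 1*2620970) = 7682555/(3250344 - 2620970) = 7682555/629374 = 7682555*(1/629374) = 451915/37022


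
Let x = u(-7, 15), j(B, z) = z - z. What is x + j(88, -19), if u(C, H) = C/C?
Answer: 1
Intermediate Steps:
u(C, H) = 1
j(B, z) = 0
x = 1
x + j(88, -19) = 1 + 0 = 1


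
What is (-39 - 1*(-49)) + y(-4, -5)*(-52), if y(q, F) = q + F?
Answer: 478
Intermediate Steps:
y(q, F) = F + q
(-39 - 1*(-49)) + y(-4, -5)*(-52) = (-39 - 1*(-49)) + (-5 - 4)*(-52) = (-39 + 49) - 9*(-52) = 10 + 468 = 478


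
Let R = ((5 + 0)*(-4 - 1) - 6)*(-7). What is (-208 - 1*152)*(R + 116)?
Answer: -119880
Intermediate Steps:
R = 217 (R = (5*(-5) - 6)*(-7) = (-25 - 6)*(-7) = -31*(-7) = 217)
(-208 - 1*152)*(R + 116) = (-208 - 1*152)*(217 + 116) = (-208 - 152)*333 = -360*333 = -119880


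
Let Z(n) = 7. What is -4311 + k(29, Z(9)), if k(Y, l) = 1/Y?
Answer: -125018/29 ≈ -4311.0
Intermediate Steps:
-4311 + k(29, Z(9)) = -4311 + 1/29 = -125018/29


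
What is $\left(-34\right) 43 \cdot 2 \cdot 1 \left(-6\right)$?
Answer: $17544$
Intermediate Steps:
$\left(-34\right) 43 \cdot 2 \cdot 1 \left(-6\right) = - 1462 \cdot 2 \left(-6\right) = \left(-1462\right) \left(-12\right) = 17544$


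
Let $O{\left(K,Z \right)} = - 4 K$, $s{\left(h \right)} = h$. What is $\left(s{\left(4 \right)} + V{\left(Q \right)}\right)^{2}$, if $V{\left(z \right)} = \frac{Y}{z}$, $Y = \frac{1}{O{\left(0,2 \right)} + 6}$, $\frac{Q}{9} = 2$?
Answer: $\frac{187489}{11664} \approx 16.074$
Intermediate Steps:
$Q = 18$ ($Q = 9 \cdot 2 = 18$)
$Y = \frac{1}{6}$ ($Y = \frac{1}{\left(-4\right) 0 + 6} = \frac{1}{0 + 6} = \frac{1}{6} \approx 0.16667$)
$V{\left(z \right)} = \frac{1}{6 z}$
$\left(s{\left(4 \right)} + V{\left(Q \right)}\right)^{2} = \left(4 + \frac{1}{6 \cdot 18}\right)^{2} = \left(4 + \frac{1}{6} \cdot \frac{1}{18}\right)^{2} = \left(4 + \frac{1}{108}\right)^{2} = \left(\frac{433}{108}\right)^{2} = \frac{187489}{11664}$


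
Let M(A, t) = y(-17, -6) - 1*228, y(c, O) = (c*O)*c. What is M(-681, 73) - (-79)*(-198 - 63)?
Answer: -22581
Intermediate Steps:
y(c, O) = O*c² (y(c, O) = (O*c)*c = O*c²)
M(A, t) = -1962 (M(A, t) = -6*(-17)² - 1*228 = -6*289 - 228 = -1734 - 228 = -1962)
M(-681, 73) - (-79)*(-198 - 63) = -1962 - (-79)*(-198 - 63) = -1962 - (-79)*(-261) = -1962 - 1*20619 = -1962 - 20619 = -22581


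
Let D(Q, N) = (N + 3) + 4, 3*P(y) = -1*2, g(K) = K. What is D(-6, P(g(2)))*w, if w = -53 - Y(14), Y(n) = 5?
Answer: -1102/3 ≈ -367.33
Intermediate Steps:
w = -58 (w = -53 - 1*5 = -53 - 5 = -58)
P(y) = -2/3 (P(y) = (-1*2)/3 = (1/3)*(-2) = -2/3)
D(Q, N) = 7 + N (D(Q, N) = (3 + N) + 4 = 7 + N)
D(-6, P(g(2)))*w = (7 - 2/3)*(-58) = (19/3)*(-58) = -1102/3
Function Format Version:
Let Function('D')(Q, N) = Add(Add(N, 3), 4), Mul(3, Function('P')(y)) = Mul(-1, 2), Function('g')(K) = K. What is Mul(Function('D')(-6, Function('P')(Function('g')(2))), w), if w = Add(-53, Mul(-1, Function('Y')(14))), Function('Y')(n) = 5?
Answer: Rational(-1102, 3) ≈ -367.33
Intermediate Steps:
w = -58 (w = Add(-53, Mul(-1, 5)) = Add(-53, -5) = -58)
Function('P')(y) = Rational(-2, 3) (Function('P')(y) = Mul(Rational(1, 3), Mul(-1, 2)) = Mul(Rational(1, 3), -2) = Rational(-2, 3))
Function('D')(Q, N) = Add(7, N) (Function('D')(Q, N) = Add(Add(3, N), 4) = Add(7, N))
Mul(Function('D')(-6, Function('P')(Function('g')(2))), w) = Mul(Add(7, Rational(-2, 3)), -58) = Mul(Rational(19, 3), -58) = Rational(-1102, 3)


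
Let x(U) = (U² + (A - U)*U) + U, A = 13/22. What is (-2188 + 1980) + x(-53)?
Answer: -6431/22 ≈ -292.32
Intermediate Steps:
A = 13/22 (A = 13*(1/22) = 13/22 ≈ 0.59091)
x(U) = U + U² + U*(13/22 - U) (x(U) = (U² + (13/22 - U)*U) + U = (U² + U*(13/22 - U)) + U = U + U² + U*(13/22 - U))
(-2188 + 1980) + x(-53) = (-2188 + 1980) + (35/22)*(-53) = -208 - 1855/22 = -6431/22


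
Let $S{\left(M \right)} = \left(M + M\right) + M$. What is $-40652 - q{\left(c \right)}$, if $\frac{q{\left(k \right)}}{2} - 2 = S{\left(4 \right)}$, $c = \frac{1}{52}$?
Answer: $-40680$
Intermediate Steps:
$S{\left(M \right)} = 3 M$ ($S{\left(M \right)} = 2 M + M = 3 M$)
$c = \frac{1}{52} \approx 0.019231$
$q{\left(k \right)} = 28$ ($q{\left(k \right)} = 4 + 2 \cdot 3 \cdot 4 = 4 + 2 \cdot 12 = 4 + 24 = 28$)
$-40652 - q{\left(c \right)} = -40652 - 28 = -40680$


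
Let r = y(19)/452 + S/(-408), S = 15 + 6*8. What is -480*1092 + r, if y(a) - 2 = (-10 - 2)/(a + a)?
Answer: -153050570719/291992 ≈ -5.2416e+5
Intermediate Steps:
S = 63 (S = 15 + 48 = 63)
y(a) = 2 - 6/a (y(a) = 2 + (-10 - 2)/(a + a) = 2 - 12*1/(2*a) = 2 - 6/a)
r = -43999/291992 (r = (2 - 6/19)/452 + 63/(-408) = (2 - 6*1/19)*(1/452) + 63*(-1/408) = (2 - 6/19)*(1/452) - 21/136 = (32/19)*(1/452) - 21/136 = 8/2147 - 21/136 = -43999/291992 ≈ -0.15069)
-480*1092 + r = -480*1092 - 43999/291992 = -524160 - 43999/291992 = -153050570719/291992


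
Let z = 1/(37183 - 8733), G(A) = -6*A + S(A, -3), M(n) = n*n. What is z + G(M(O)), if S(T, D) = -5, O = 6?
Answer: -6287449/28450 ≈ -221.00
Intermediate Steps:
M(n) = n**2
G(A) = -5 - 6*A (G(A) = -6*A - 5 = -5 - 6*A)
z = 1/28450 ≈ 3.5149e-5
z + G(M(O)) = 1/28450 + (-5 - 6*6**2) = 1/28450 + (-5 - 6*36) = 1/28450 + (-5 - 216) = 1/28450 - 221 = -6287449/28450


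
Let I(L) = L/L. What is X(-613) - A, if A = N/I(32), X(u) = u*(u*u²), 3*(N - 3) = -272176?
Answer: 423607296250/3 ≈ 1.4120e+11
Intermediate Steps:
N = -272167/3 (N = 3 + (⅓)*(-272176) = 3 - 272176/3 = -272167/3 ≈ -90722.)
I(L) = 1
X(u) = u⁴ (X(u) = u*u³ = u⁴)
A = -272167/3 (A = -272167/3/1 = -272167/3*1 = -272167/3 ≈ -90722.)
X(-613) - A = (-613)⁴ - 1*(-272167/3) = 141202341361 + 272167/3 = 423607296250/3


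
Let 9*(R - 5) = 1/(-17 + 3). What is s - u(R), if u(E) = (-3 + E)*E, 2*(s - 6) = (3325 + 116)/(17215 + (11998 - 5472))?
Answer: -1459417985/376912116 ≈ -3.8720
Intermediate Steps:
s = 288333/47482 (s = 6 + ((3325 + 116)/(17215 + (11998 - 5472)))/2 = 6 + (3441/(17215 + 6526))/2 = 6 + (3441/23741)/2 = 6 + (3441*(1/23741))/2 = 6 + (1/2)*(3441/23741) = 6 + 3441/47482 = 288333/47482 ≈ 6.0725)
R = 629/126 (R = 5 + 1/(9*(-17 + 3)) = 5 + (1/9)/(-14) = 5 + (1/9)*(-1/14) = 5 - 1/126 = 629/126 ≈ 4.9921)
u(E) = E*(-3 + E)
s - u(R) = 288333/47482 - 629*(-3 + 629/126)/126 = 288333/47482 - 629*251/(126*126) = 288333/47482 - 1*157879/15876 = 288333/47482 - 157879/15876 = -1459417985/376912116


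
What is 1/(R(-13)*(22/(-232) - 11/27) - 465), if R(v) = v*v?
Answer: -3132/1722217 ≈ -0.0018186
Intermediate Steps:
R(v) = v²
1/(R(-13)*(22/(-232) - 11/27) - 465) = 1/((-13)²*(22/(-232) - 11/27) - 465) = 1/(169*(22*(-1/232) - 11*1/27) - 465) = 1/(169*(-11/116 - 11/27) - 465) = 1/(169*(-1573/3132) - 465) = 1/(-265837/3132 - 465) = 1/(-1722217/3132) = -3132/1722217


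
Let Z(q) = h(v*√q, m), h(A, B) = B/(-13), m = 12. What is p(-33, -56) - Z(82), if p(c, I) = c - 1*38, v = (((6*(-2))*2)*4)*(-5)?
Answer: -911/13 ≈ -70.077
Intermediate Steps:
v = 480 (v = (-12*2*4)*(-5) = -24*4*(-5) = -96*(-5) = 480)
h(A, B) = -B/13 (h(A, B) = B*(-1/13) = -B/13)
Z(q) = -12/13 (Z(q) = -1/13*12 = -12/13)
p(c, I) = -38 + c (p(c, I) = c - 38 = -38 + c)
p(-33, -56) - Z(82) = (-38 - 33) - 1*(-12/13) = -71 + 12/13 = -911/13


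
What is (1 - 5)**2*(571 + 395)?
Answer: 15456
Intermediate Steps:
(1 - 5)**2*(571 + 395) = (-4)**2*966 = 16*966 = 15456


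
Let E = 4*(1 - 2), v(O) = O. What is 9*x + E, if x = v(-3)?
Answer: -31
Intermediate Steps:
E = -4 (E = 4*(-1) = -4)
x = -3
9*x + E = 9*(-3) - 4 = -27 - 4 = -31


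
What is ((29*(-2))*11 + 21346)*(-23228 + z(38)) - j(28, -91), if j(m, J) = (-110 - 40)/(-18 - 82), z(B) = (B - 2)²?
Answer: -908335715/2 ≈ -4.5417e+8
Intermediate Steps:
z(B) = (-2 + B)²
j(m, J) = 3/2 (j(m, J) = -150/(-100) = -150*(-1/100) = 3/2)
((29*(-2))*11 + 21346)*(-23228 + z(38)) - j(28, -91) = ((29*(-2))*11 + 21346)*(-23228 + (-2 + 38)²) - 1*3/2 = (-58*11 + 21346)*(-23228 + 36²) - 3/2 = (-638 + 21346)*(-23228 + 1296) - 3/2 = 20708*(-21932) - 3/2 = -454167856 - 3/2 = -908335715/2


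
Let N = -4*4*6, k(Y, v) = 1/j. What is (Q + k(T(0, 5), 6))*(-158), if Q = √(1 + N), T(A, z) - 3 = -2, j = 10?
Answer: -79/5 - 158*I*√95 ≈ -15.8 - 1540.0*I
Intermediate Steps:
T(A, z) = 1 (T(A, z) = 3 - 2 = 1)
k(Y, v) = ⅒ (k(Y, v) = 1/10 = ⅒)
N = -96 (N = -16*6 = -1*96 = -96)
Q = I*√95 (Q = √(1 - 96) = √(-95) = I*√95 ≈ 9.7468*I)
(Q + k(T(0, 5), 6))*(-158) = (I*√95 + ⅒)*(-158) = (⅒ + I*√95)*(-158) = -79/5 - 158*I*√95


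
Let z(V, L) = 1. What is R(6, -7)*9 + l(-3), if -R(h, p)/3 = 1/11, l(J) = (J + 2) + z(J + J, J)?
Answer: -27/11 ≈ -2.4545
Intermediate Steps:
l(J) = 3 + J (l(J) = (J + 2) + 1 = (2 + J) + 1 = 3 + J)
R(h, p) = -3/11
R(6, -7)*9 + l(-3) = -3/11*9 + (3 - 3) = -27/11 + 0 = -27/11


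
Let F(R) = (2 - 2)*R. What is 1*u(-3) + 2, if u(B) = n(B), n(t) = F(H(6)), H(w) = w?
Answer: 2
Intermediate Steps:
F(R) = 0 (F(R) = 0*R = 0)
n(t) = 0
u(B) = 0
1*u(-3) + 2 = 1*0 + 2 = 0 + 2 = 2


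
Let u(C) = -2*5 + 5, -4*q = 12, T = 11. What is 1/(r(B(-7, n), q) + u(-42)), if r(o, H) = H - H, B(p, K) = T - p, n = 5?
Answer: -1/5 ≈ -0.20000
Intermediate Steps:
q = -3 (q = -1/4*12 = -3)
u(C) = -5 (u(C) = -10 + 5 = -5)
B(p, K) = 11 - p
r(o, H) = 0
1/(r(B(-7, n), q) + u(-42)) = 1/(0 - 5) = 1/(-5) = -1/5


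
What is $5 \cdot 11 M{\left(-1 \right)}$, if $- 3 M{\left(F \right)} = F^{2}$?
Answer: $- \frac{55}{3} \approx -18.333$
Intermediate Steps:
$M{\left(F \right)} = - \frac{F^{2}}{3}$
$5 \cdot 11 M{\left(-1 \right)} = 5 \cdot 11 \left(- \frac{\left(-1\right)^{2}}{3}\right) = 55 \left(\left(- \frac{1}{3}\right) 1\right) = 55 \left(- \frac{1}{3}\right) = - \frac{55}{3}$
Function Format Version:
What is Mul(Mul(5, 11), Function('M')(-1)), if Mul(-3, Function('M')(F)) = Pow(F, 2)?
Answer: Rational(-55, 3) ≈ -18.333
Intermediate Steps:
Function('M')(F) = Mul(Rational(-1, 3), Pow(F, 2))
Mul(Mul(5, 11), Function('M')(-1)) = Mul(Mul(5, 11), Mul(Rational(-1, 3), Pow(-1, 2))) = Mul(55, Mul(Rational(-1, 3), 1)) = Mul(55, Rational(-1, 3)) = Rational(-55, 3)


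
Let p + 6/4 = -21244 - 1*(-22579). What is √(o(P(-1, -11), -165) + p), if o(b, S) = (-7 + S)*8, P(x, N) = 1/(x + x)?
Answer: I*√170/2 ≈ 6.5192*I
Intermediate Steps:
P(x, N) = 1/(2*x)
o(b, S) = -56 + 8*S
p = 2667/2 (p = -3/2 + (-21244 - 1*(-22579)) = -3/2 + (-21244 + 22579) = -3/2 + 1335 = 2667/2 ≈ 1333.5)
√(o(P(-1, -11), -165) + p) = √((-56 + 8*(-165)) + 2667/2) = √((-56 - 1320) + 2667/2) = √(-1376 + 2667/2) = √(-85/2) = I*√170/2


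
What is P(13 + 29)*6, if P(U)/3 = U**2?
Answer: 31752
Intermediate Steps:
P(U) = 3*U**2
P(13 + 29)*6 = (3*(13 + 29)**2)*6 = (3*42**2)*6 = (3*1764)*6 = 5292*6 = 31752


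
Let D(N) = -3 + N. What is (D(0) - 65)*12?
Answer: -816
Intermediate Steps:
(D(0) - 65)*12 = ((-3 + 0) - 65)*12 = (-3 - 65)*12 = -68*12 = -816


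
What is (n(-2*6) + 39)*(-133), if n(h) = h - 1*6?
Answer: -2793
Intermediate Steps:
n(h) = -6 + h (n(h) = h - 6 = -6 + h)
(n(-2*6) + 39)*(-133) = ((-6 - 2*6) + 39)*(-133) = ((-6 - 12) + 39)*(-133) = (-18 + 39)*(-133) = 21*(-133) = -2793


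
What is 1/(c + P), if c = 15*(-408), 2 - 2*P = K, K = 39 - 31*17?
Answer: -1/5875 ≈ -0.00017021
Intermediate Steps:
K = -488 (K = 39 - 527 = -488)
P = 245 (P = 1 - ½*(-488) = 1 + 244 = 245)
c = -6120
1/(c + P) = 1/(-6120 + 245) = 1/(-5875) = -1/5875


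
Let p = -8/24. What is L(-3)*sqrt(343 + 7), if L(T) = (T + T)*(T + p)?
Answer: 100*sqrt(14) ≈ 374.17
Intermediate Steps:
p = -1/3 (p = -8*1/24 = -1/3 ≈ -0.33333)
L(T) = 2*T*(-1/3 + T) (L(T) = (T + T)*(T - 1/3) = (2*T)*(-1/3 + T) = 2*T*(-1/3 + T))
L(-3)*sqrt(343 + 7) = ((2/3)*(-3)*(-1 + 3*(-3)))*sqrt(343 + 7) = ((2/3)*(-3)*(-1 - 9))*sqrt(350) = ((2/3)*(-3)*(-10))*(5*sqrt(14)) = 20*(5*sqrt(14)) = 100*sqrt(14)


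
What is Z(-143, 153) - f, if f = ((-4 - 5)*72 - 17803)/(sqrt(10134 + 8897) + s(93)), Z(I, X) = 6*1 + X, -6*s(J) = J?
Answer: 13094879/75163 + 73804*sqrt(19031)/75163 ≈ 309.68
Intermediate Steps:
s(J) = -J/6
Z(I, X) = 6 + X
f = -18451/(-31/2 + sqrt(19031)) (f = ((-4 - 5)*72 - 17803)/(sqrt(10134 + 8897) - 1/6*93) = (-9*72 - 17803)/(sqrt(19031) - 31/2) = (-648 - 17803)/(-31/2 + sqrt(19031)) = -18451/(-31/2 + sqrt(19031)) ≈ -150.68)
Z(-143, 153) - f = (6 + 153) - (-1143962/75163 - 73804*sqrt(19031)/75163) = 159 + (1143962/75163 + 73804*sqrt(19031)/75163) = 13094879/75163 + 73804*sqrt(19031)/75163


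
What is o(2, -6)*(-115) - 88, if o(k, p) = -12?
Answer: 1292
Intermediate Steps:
o(2, -6)*(-115) - 88 = -12*(-115) - 88 = 1380 - 88 = 1292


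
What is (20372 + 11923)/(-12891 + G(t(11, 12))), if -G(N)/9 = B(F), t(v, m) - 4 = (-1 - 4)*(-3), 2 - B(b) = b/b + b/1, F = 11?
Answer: -10765/4267 ≈ -2.5229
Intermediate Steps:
B(b) = 1 - b (B(b) = 2 - (b/b + b/1) = 2 - (1 + b*1) = 2 - (1 + b) = 2 + (-1 - b) = 1 - b)
t(v, m) = 19 (t(v, m) = 4 + (-1 - 4)*(-3) = 4 - 5*(-3) = 4 + 15 = 19)
G(N) = 90 (G(N) = -9*(1 - 1*11) = -9*(1 - 11) = -9*(-10) = 90)
(20372 + 11923)/(-12891 + G(t(11, 12))) = (20372 + 11923)/(-12891 + 90) = 32295/(-12801) = 32295*(-1/12801) = -10765/4267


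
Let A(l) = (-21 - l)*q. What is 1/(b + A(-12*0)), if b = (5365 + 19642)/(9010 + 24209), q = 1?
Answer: -33219/672592 ≈ -0.049390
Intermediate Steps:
b = 25007/33219 ≈ 0.75279
A(l) = -21 - l (A(l) = (-21 - l)*1 = -21 - l)
1/(b + A(-12*0)) = 1/(25007/33219 + (-21 - (-12)*0)) = 1/(25007/33219 + (-21 - 1*0)) = 1/(25007/33219 + (-21 + 0)) = 1/(25007/33219 - 21) = 1/(-672592/33219) = -33219/672592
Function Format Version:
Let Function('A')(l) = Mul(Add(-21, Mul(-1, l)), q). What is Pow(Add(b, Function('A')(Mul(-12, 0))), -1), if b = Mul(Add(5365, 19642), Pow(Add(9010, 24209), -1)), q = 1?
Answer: Rational(-33219, 672592) ≈ -0.049390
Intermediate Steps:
b = Rational(25007, 33219) (b = Mul(25007, Pow(33219, -1)) = Mul(25007, Rational(1, 33219)) = Rational(25007, 33219) ≈ 0.75279)
Function('A')(l) = Add(-21, Mul(-1, l)) (Function('A')(l) = Mul(Add(-21, Mul(-1, l)), 1) = Add(-21, Mul(-1, l)))
Pow(Add(b, Function('A')(Mul(-12, 0))), -1) = Pow(Add(Rational(25007, 33219), Add(-21, Mul(-1, Mul(-12, 0)))), -1) = Pow(Add(Rational(25007, 33219), Add(-21, Mul(-1, 0))), -1) = Pow(Add(Rational(25007, 33219), Add(-21, 0)), -1) = Pow(Add(Rational(25007, 33219), -21), -1) = Pow(Rational(-672592, 33219), -1) = Rational(-33219, 672592)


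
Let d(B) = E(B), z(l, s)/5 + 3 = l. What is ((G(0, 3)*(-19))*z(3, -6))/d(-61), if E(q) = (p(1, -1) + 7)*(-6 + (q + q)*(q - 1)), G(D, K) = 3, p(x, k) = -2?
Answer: 0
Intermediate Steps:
z(l, s) = -15 + 5*l
E(q) = -30 + 10*q*(-1 + q) (E(q) = (-2 + 7)*(-6 + (q + q)*(q - 1)) = 5*(-6 + (2*q)*(-1 + q)) = 5*(-6 + 2*q*(-1 + q)) = -30 + 10*q*(-1 + q))
d(B) = -30 - 10*B + 10*B²
((G(0, 3)*(-19))*z(3, -6))/d(-61) = ((3*(-19))*(-15 + 5*3))/(-30 - 10*(-61) + 10*(-61)²) = (-57*(-15 + 15))/(-30 + 610 + 10*3721) = (-57*0)/(-30 + 610 + 37210) = 0/37790 = 0*(1/37790) = 0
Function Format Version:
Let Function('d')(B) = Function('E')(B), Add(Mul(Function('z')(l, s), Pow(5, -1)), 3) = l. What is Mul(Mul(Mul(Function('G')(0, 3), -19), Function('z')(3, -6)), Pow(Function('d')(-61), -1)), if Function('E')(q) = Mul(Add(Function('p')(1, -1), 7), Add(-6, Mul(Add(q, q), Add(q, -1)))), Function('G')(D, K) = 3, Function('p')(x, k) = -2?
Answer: 0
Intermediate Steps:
Function('z')(l, s) = Add(-15, Mul(5, l))
Function('E')(q) = Add(-30, Mul(10, q, Add(-1, q))) (Function('E')(q) = Mul(Add(-2, 7), Add(-6, Mul(Add(q, q), Add(q, -1)))) = Mul(5, Add(-6, Mul(Mul(2, q), Add(-1, q)))) = Mul(5, Add(-6, Mul(2, q, Add(-1, q)))) = Add(-30, Mul(10, q, Add(-1, q))))
Function('d')(B) = Add(-30, Mul(-10, B), Mul(10, Pow(B, 2)))
Mul(Mul(Mul(Function('G')(0, 3), -19), Function('z')(3, -6)), Pow(Function('d')(-61), -1)) = Mul(Mul(Mul(3, -19), Add(-15, Mul(5, 3))), Pow(Add(-30, Mul(-10, -61), Mul(10, Pow(-61, 2))), -1)) = Mul(Mul(-57, Add(-15, 15)), Pow(Add(-30, 610, Mul(10, 3721)), -1)) = Mul(Mul(-57, 0), Pow(Add(-30, 610, 37210), -1)) = Mul(0, Pow(37790, -1)) = Mul(0, Rational(1, 37790)) = 0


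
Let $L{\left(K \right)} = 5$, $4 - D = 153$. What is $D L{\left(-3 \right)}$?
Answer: $-745$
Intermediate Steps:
$D = -149$ ($D = 4 - 153 = -149$)
$D L{\left(-3 \right)} = \left(-149\right) 5 = -745$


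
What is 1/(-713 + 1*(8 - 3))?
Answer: -1/708 ≈ -0.0014124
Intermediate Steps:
1/(-713 + 1*(8 - 3)) = 1/(-713 + 1*5) = 1/(-713 + 5) = 1/(-708) = -1/708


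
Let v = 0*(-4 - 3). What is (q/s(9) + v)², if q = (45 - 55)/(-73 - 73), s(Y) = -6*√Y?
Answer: 25/1726596 ≈ 1.4479e-5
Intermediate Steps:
v = 0 (v = 0*(-7) = 0)
q = 5/73 (q = -10/(-146) = -10*(-1/146) = 5/73 ≈ 0.068493)
(q/s(9) + v)² = (5/(73*((-6*√9))) + 0)² = (5/(73*((-6*3))) + 0)² = ((5/73)/(-18) + 0)² = ((5/73)*(-1/18) + 0)² = (-5/1314 + 0)² = (-5/1314)² = 25/1726596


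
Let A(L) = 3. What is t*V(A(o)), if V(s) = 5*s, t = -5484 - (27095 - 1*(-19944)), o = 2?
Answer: -787845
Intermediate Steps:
t = -52523 (t = -5484 - (27095 + 19944) = -5484 - 1*47039 = -5484 - 47039 = -52523)
t*V(A(o)) = -262615*3 = -52523*15 = -787845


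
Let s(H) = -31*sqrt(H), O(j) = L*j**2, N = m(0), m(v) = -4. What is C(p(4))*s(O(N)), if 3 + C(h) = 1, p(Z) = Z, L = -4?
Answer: 496*I ≈ 496.0*I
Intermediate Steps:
N = -4
C(h) = -2 (C(h) = -3 + 1 = -2)
O(j) = -4*j**2
C(p(4))*s(O(N)) = -(-62)*sqrt(-4*(-4)**2) = -(-62)*sqrt(-4*16) = -(-62)*sqrt(-64) = -(-62)*8*I = -(-496)*I = 496*I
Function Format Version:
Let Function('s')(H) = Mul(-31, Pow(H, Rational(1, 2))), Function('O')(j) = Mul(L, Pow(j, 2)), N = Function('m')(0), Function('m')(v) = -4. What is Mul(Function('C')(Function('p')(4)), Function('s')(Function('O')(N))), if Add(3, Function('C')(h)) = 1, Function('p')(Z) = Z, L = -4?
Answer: Mul(496, I) ≈ Mul(496.00, I)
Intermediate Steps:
N = -4
Function('C')(h) = -2 (Function('C')(h) = Add(-3, 1) = -2)
Function('O')(j) = Mul(-4, Pow(j, 2))
Mul(Function('C')(Function('p')(4)), Function('s')(Function('O')(N))) = Mul(-2, Mul(-31, Pow(Mul(-4, Pow(-4, 2)), Rational(1, 2)))) = Mul(-2, Mul(-31, Pow(Mul(-4, 16), Rational(1, 2)))) = Mul(-2, Mul(-31, Pow(-64, Rational(1, 2)))) = Mul(-2, Mul(-31, Mul(8, I))) = Mul(-2, Mul(-248, I)) = Mul(496, I)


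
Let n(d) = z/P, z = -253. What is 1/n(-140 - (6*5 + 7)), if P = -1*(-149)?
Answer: -149/253 ≈ -0.58893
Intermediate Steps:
P = 149
n(d) = -253/149
1/n(-140 - (6*5 + 7)) = 1/(-253/149) = -149/253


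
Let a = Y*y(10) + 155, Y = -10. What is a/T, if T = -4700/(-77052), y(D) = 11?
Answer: 173367/235 ≈ 737.73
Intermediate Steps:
a = 45 (a = -10*11 + 155 = -110 + 155 = 45)
T = 1175/19263 (T = -4700*(-1/77052) = 1175/19263 ≈ 0.060998)
a/T = 45/(1175/19263) = 45*(19263/1175) = 173367/235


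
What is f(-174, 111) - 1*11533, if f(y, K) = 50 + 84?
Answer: -11399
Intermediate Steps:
f(y, K) = 134
f(-174, 111) - 1*11533 = 134 - 1*11533 = 134 - 11533 = -11399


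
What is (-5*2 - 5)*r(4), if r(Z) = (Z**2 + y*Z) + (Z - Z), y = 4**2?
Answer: -1200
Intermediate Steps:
y = 16
r(Z) = Z**2 + 16*Z (r(Z) = (Z**2 + 16*Z) + (Z - Z) = (Z**2 + 16*Z) + 0 = Z**2 + 16*Z)
(-5*2 - 5)*r(4) = (-5*2 - 5)*(4*(16 + 4)) = (-10 - 5)*(4*20) = -15*80 = -1200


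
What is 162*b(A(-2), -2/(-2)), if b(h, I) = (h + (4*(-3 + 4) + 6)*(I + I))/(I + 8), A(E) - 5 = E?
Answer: 414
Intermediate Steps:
A(E) = 5 + E
b(h, I) = (h + 20*I)/(8 + I) (b(h, I) = (h + (4*1 + 6)*(2*I))/(8 + I) = (h + (4 + 6)*(2*I))/(8 + I) = (h + 10*(2*I))/(8 + I) = (h + 20*I)/(8 + I))
162*b(A(-2), -2/(-2)) = 162*(((5 - 2) + 20*(-2/(-2)))/(8 - 2/(-2))) = 162*((3 + 20*(-2*(-½)))/(8 - 2*(-½))) = 162*((3 + 20*1)/(8 + 1)) = 162*((3 + 20)/9) = 162*((⅑)*23) = 162*(23/9) = 414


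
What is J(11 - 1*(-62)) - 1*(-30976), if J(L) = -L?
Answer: 30903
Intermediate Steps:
J(11 - 1*(-62)) - 1*(-30976) = -(11 - 1*(-62)) - 1*(-30976) = -(11 + 62) + 30976 = -1*73 + 30976 = -73 + 30976 = 30903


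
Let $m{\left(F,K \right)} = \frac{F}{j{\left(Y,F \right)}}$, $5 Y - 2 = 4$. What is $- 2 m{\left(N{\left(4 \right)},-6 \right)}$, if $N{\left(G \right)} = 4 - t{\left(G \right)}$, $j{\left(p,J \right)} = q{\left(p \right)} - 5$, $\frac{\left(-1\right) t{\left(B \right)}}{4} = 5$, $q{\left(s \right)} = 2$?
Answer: $16$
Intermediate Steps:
$Y = \frac{6}{5}$ ($Y = \frac{2}{5} + \frac{1}{5} \cdot 4 = \frac{2}{5} + \frac{4}{5} = \frac{6}{5} \approx 1.2$)
$t{\left(B \right)} = -20$ ($t{\left(B \right)} = \left(-4\right) 5 = -20$)
$j{\left(p,J \right)} = -3$ ($j{\left(p,J \right)} = 2 - 5 = -3$)
$N{\left(G \right)} = 24$ ($N{\left(G \right)} = 4 - -20 = 4 + 20 = 24$)
$m{\left(F,K \right)} = - \frac{F}{3}$ ($m{\left(F,K \right)} = \frac{F}{-3} = F \left(- \frac{1}{3}\right) = - \frac{F}{3}$)
$- 2 m{\left(N{\left(4 \right)},-6 \right)} = - 2 \left(\left(- \frac{1}{3}\right) 24\right) = \left(-2\right) \left(-8\right) = 16$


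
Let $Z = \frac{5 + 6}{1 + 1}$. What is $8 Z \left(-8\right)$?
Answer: $-352$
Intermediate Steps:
$Z = \frac{11}{2} \approx 5.5$
$8 Z \left(-8\right) = 8 \cdot \frac{11}{2} \left(-8\right) = 44 \left(-8\right) = -352$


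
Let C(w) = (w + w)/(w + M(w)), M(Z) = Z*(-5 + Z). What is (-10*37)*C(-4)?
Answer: 185/2 ≈ 92.500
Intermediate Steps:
C(w) = 2*w/(w + w*(-5 + w)) (C(w) = (w + w)/(w + w*(-5 + w)) = (2*w)/(w + w*(-5 + w)) = 2*w/(w + w*(-5 + w)))
(-10*37)*C(-4) = (-10*37)*(2/(-4 - 4)) = -740/(-8) = -740*(-1)/8 = -370*(-¼) = 185/2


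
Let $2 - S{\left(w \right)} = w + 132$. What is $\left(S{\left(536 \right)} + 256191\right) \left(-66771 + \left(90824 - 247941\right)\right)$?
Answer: $-57208981200$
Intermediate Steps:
$S{\left(w \right)} = -130 - w$ ($S{\left(w \right)} = 2 - \left(w + 132\right) = 2 - \left(132 + w\right) = -130 - w$)
$\left(S{\left(536 \right)} + 256191\right) \left(-66771 + \left(90824 - 247941\right)\right) = \left(\left(-130 - 536\right) + 256191\right) \left(-66771 + \left(90824 - 247941\right)\right) = \left(-666 + 256191\right) \left(-66771 - 157117\right) = 255525 \left(-223888\right) = -57208981200$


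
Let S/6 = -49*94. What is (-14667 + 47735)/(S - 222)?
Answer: -16534/13929 ≈ -1.1870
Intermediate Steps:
S = -27636 (S = 6*(-49*94) = 6*(-4606) = -27636)
(-14667 + 47735)/(S - 222) = (-14667 + 47735)/(-27636 - 222) = 33068/(-27858) = 33068*(-1/27858) = -16534/13929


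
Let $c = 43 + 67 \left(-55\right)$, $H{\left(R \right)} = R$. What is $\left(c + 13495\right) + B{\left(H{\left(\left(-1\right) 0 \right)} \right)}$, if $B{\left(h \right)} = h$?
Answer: $9853$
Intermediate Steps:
$c = -3642$ ($c = 43 - 3685 = -3642$)
$\left(c + 13495\right) + B{\left(H{\left(\left(-1\right) 0 \right)} \right)} = \left(-3642 + 13495\right) - 0 = 9853 + 0 = 9853$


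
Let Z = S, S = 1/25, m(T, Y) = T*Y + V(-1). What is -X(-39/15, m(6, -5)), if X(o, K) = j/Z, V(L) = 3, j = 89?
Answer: -2225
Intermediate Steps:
m(T, Y) = 3 + T*Y (m(T, Y) = T*Y + 3 = 3 + T*Y)
S = 1/25 ≈ 0.040000
Z = 1/25 ≈ 0.040000
X(o, K) = 2225 (X(o, K) = 89/(1/25) = 89*25 = 2225)
-X(-39/15, m(6, -5)) = -1*2225 = -2225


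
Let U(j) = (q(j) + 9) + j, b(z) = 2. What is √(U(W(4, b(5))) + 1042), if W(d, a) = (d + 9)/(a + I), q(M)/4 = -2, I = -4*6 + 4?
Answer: √37522/6 ≈ 32.284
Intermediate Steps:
I = -20 (I = -24 + 4 = -20)
q(M) = -8 (q(M) = 4*(-2) = -8)
W(d, a) = (9 + d)/(-20 + a) (W(d, a) = (d + 9)/(a - 20) = (9 + d)/(-20 + a))
U(j) = 1 + j (U(j) = (-8 + 9) + j = 1 + j)
√(U(W(4, b(5))) + 1042) = √((1 + (9 + 4)/(-20 + 2)) + 1042) = √((1 + 13/(-18)) + 1042) = √((1 - 1/18*13) + 1042) = √((1 - 13/18) + 1042) = √(5/18 + 1042) = √(18761/18) = √37522/6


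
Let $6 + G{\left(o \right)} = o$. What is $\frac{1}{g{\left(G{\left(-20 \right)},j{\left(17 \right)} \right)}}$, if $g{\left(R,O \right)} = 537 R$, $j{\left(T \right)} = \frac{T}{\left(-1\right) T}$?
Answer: $- \frac{1}{13962} \approx -7.1623 \cdot 10^{-5}$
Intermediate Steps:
$G{\left(o \right)} = -6 + o$
$j{\left(T \right)} = -1$ ($j{\left(T \right)} = T \left(- \frac{1}{T}\right) = -1$)
$\frac{1}{g{\left(G{\left(-20 \right)},j{\left(17 \right)} \right)}} = \frac{1}{537 \left(-6 - 20\right)} = \frac{1}{537 \left(-26\right)} = \frac{1}{-13962} = - \frac{1}{13962}$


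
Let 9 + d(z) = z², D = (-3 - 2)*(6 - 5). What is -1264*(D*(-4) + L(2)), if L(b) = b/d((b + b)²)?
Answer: -6246688/247 ≈ -25290.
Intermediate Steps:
D = -5 (D = -5*1 = -5)
d(z) = -9 + z²
L(b) = b/(-9 + 16*b⁴) (L(b) = b/(-9 + ((b + b)²)²) = b/(-9 + ((2*b)²)²) = b/(-9 + (4*b²)²) = b/(-9 + 16*b⁴))
-1264*(D*(-4) + L(2)) = -1264*(-5*(-4) + 2/(-9 + 16*2⁴)) = -1264*(20 + 2/(-9 + 16*16)) = -1264*(20 + 2/(-9 + 256)) = -1264*(20 + 2/247) = -1264*4942/247 = -6246688/247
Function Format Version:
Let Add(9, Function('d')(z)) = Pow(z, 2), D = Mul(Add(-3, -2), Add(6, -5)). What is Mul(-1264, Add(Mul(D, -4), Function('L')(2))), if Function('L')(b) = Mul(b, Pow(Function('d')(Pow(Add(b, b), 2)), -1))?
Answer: Rational(-6246688, 247) ≈ -25290.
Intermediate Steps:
D = -5 (D = Mul(-5, 1) = -5)
Function('d')(z) = Add(-9, Pow(z, 2))
Function('L')(b) = Mul(b, Pow(Add(-9, Mul(16, Pow(b, 4))), -1)) (Function('L')(b) = Mul(b, Pow(Add(-9, Pow(Pow(Add(b, b), 2), 2)), -1)) = Mul(b, Pow(Add(-9, Pow(Pow(Mul(2, b), 2), 2)), -1)) = Mul(b, Pow(Add(-9, Pow(Mul(4, Pow(b, 2)), 2)), -1)) = Mul(b, Pow(Add(-9, Mul(16, Pow(b, 4))), -1)))
Mul(-1264, Add(Mul(D, -4), Function('L')(2))) = Mul(-1264, Add(Mul(-5, -4), Mul(2, Pow(Add(-9, Mul(16, Pow(2, 4))), -1)))) = Mul(-1264, Add(20, Mul(2, Pow(Add(-9, Mul(16, 16)), -1)))) = Mul(-1264, Add(20, Mul(2, Pow(Add(-9, 256), -1)))) = Mul(-1264, Add(20, Mul(2, Pow(247, -1)))) = Mul(-1264, Add(20, Mul(2, Rational(1, 247)))) = Mul(-1264, Add(20, Rational(2, 247))) = Mul(-1264, Rational(4942, 247)) = Rational(-6246688, 247)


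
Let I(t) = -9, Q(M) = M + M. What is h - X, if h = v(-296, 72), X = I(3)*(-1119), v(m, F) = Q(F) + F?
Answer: -9855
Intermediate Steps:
Q(M) = 2*M
v(m, F) = 3*F (v(m, F) = 2*F + F = 3*F)
X = 10071 (X = -9*(-1119) = 10071)
h = 216 (h = 3*72 = 216)
h - X = 216 - 1*10071 = 216 - 10071 = -9855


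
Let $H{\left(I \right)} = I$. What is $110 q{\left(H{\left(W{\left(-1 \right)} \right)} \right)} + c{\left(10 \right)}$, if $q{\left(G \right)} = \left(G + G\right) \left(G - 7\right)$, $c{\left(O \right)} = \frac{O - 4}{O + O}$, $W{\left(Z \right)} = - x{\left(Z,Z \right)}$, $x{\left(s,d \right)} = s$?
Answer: $- \frac{13197}{10} \approx -1319.7$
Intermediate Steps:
$W{\left(Z \right)} = - Z$
$c{\left(O \right)} = \frac{-4 + O}{2 O}$
$q{\left(G \right)} = 2 G \left(-7 + G\right)$
$110 q{\left(H{\left(W{\left(-1 \right)} \right)} \right)} + c{\left(10 \right)} = 110 \cdot 2 \left(\left(-1\right) \left(-1\right)\right) \left(-7 - -1\right) + \frac{-4 + 10}{2 \cdot 10} = 110 \cdot 2 \cdot 1 \left(-7 + 1\right) + \frac{1}{2} \cdot \frac{1}{10} \cdot 6 = 110 \cdot 2 \cdot 1 \left(-6\right) + \frac{3}{10} = 110 \left(-12\right) + \frac{3}{10} = -1320 + \frac{3}{10} = - \frac{13197}{10}$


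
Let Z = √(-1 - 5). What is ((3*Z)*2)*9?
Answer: 54*I*√6 ≈ 132.27*I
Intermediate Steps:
Z = I*√6 (Z = √(-6) = I*√6 ≈ 2.4495*I)
((3*Z)*2)*9 = ((3*(I*√6))*2)*9 = ((3*I*√6)*2)*9 = (6*I*√6)*9 = 54*I*√6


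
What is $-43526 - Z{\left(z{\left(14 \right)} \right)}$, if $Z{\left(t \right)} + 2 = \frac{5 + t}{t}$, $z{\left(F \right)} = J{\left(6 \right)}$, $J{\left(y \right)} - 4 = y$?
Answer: $- \frac{87051}{2} \approx -43526.0$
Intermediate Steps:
$J{\left(y \right)} = 4 + y$
$z{\left(F \right)} = 10$ ($z{\left(F \right)} = 4 + 6 = 10$)
$Z{\left(t \right)} = -2 + \frac{5 + t}{t}$
$-43526 - Z{\left(z{\left(14 \right)} \right)} = -43526 - \frac{5 - 10}{10} = -43526 - \frac{1}{10} \left(-5\right) = -43526 - - \frac{1}{2} = -43526 + \frac{1}{2} = - \frac{87051}{2}$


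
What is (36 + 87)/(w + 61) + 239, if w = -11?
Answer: 12073/50 ≈ 241.46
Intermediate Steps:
(36 + 87)/(w + 61) + 239 = (36 + 87)/(-11 + 61) + 239 = 123/50 + 239 = 12073/50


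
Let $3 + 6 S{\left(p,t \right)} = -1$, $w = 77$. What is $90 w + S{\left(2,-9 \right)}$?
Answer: $\frac{20788}{3} \approx 6929.3$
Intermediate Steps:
$S{\left(p,t \right)} = - \frac{2}{3}$ ($S{\left(p,t \right)} = - \frac{1}{2} + \frac{1}{6} \left(-1\right) = - \frac{1}{2} - \frac{1}{6} = - \frac{2}{3}$)
$90 w + S{\left(2,-9 \right)} = 90 \cdot 77 - \frac{2}{3} = 6930 - \frac{2}{3} = \frac{20788}{3}$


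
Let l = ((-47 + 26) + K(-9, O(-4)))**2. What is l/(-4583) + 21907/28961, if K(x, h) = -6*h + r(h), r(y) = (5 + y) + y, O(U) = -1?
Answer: 96229397/132728263 ≈ 0.72501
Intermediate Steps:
r(y) = 5 + 2*y
K(x, h) = 5 - 4*h (K(x, h) = -6*h + (5 + 2*h) = 5 - 4*h)
l = 144 (l = ((-47 + 26) + (5 - 4*(-1)))**2 = (-21 + (5 + 4))**2 = (-21 + 9)**2 = (-12)**2 = 144)
l/(-4583) + 21907/28961 = 144/(-4583) + 21907/28961 = 144*(-1/4583) + 21907*(1/28961) = -144/4583 + 21907/28961 = 96229397/132728263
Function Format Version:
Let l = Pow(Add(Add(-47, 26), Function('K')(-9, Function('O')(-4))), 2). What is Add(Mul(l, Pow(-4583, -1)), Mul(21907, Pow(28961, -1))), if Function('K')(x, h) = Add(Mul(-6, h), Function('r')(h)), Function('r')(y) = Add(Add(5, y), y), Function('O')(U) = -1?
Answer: Rational(96229397, 132728263) ≈ 0.72501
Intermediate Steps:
Function('r')(y) = Add(5, Mul(2, y))
Function('K')(x, h) = Add(5, Mul(-4, h)) (Function('K')(x, h) = Add(Mul(-6, h), Add(5, Mul(2, h))) = Add(5, Mul(-4, h)))
l = 144 (l = Pow(Add(Add(-47, 26), Add(5, Mul(-4, -1))), 2) = Pow(Add(-21, Add(5, 4)), 2) = Pow(Add(-21, 9), 2) = Pow(-12, 2) = 144)
Add(Mul(l, Pow(-4583, -1)), Mul(21907, Pow(28961, -1))) = Add(Mul(144, Pow(-4583, -1)), Mul(21907, Pow(28961, -1))) = Add(Mul(144, Rational(-1, 4583)), Mul(21907, Rational(1, 28961))) = Add(Rational(-144, 4583), Rational(21907, 28961)) = Rational(96229397, 132728263)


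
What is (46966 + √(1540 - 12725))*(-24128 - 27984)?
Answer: -2447492192 - 52112*I*√11185 ≈ -2.4475e+9 - 5.5113e+6*I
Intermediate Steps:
(46966 + √(1540 - 12725))*(-24128 - 27984) = (46966 + √(-11185))*(-52112) = (46966 + I*√11185)*(-52112) = -2447492192 - 52112*I*√11185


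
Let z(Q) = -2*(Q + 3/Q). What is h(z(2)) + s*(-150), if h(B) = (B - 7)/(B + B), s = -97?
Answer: 14551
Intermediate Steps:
z(Q) = -6/Q - 2*Q
h(B) = (-7 + B)/(2*B) (h(B) = (-7 + B)/((2*B)) = (-7 + B)*(1/(2*B)) = (-7 + B)/(2*B))
h(z(2)) + s*(-150) = (-7 + (-6/2 - 2*2))/(2*(-6/2 - 2*2)) - 97*(-150) = (-7 + (-6*½ - 4))/(2*(-6*½ - 4)) + 14550 = (-7 + (-3 - 4))/(2*(-3 - 4)) + 14550 = (½)*(-7 - 7)/(-7) + 14550 = (½)*(-⅐)*(-14) + 14550 = 1 + 14550 = 14551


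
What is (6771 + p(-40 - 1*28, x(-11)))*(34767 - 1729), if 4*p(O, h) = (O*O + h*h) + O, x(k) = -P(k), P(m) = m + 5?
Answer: 261627922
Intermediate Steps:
P(m) = 5 + m
x(k) = -5 - k (x(k) = -(5 + k) = -5 - k)
p(O, h) = O/4 + O**2/4 + h**2/4 (p(O, h) = ((O*O + h*h) + O)/4 = ((O**2 + h**2) + O)/4 = (O + O**2 + h**2)/4 = O/4 + O**2/4 + h**2/4)
(6771 + p(-40 - 1*28, x(-11)))*(34767 - 1729) = (6771 + ((-40 - 1*28)/4 + (-40 - 1*28)**2/4 + (-5 - 1*(-11))**2/4))*(34767 - 1729) = (6771 + ((-40 - 28)/4 + (-40 - 28)**2/4 + (-5 + 11)**2/4))*33038 = (6771 + ((1/4)*(-68) + (1/4)*(-68)**2 + (1/4)*6**2))*33038 = (6771 + (-17 + (1/4)*4624 + (1/4)*36))*33038 = (6771 + (-17 + 1156 + 9))*33038 = (6771 + 1148)*33038 = 7919*33038 = 261627922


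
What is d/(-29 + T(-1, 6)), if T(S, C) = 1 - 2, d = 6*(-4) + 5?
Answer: 19/30 ≈ 0.63333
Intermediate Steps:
d = -19 (d = -24 + 5 = -19)
T(S, C) = -1
d/(-29 + T(-1, 6)) = -19/(-29 - 1) = -19/(-30) = -19*(-1/30) = 19/30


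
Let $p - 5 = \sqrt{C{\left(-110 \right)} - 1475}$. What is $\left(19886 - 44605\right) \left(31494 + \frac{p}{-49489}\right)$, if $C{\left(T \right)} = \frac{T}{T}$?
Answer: $- \frac{38527195581359}{49489} + \frac{24719 i \sqrt{1474}}{49489} \approx -7.785 \cdot 10^{8} + 19.177 i$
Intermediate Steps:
$C{\left(T \right)} = 1$
$p = 5 + i \sqrt{1474}$ ($p = 5 + \sqrt{1 - 1475} = 5 + \sqrt{-1474} = 5 + i \sqrt{1474} \approx 5.0 + 38.393 i$)
$\left(19886 - 44605\right) \left(31494 + \frac{p}{-49489}\right) = \left(19886 - 44605\right) \left(31494 + \frac{5 + i \sqrt{1474}}{-49489}\right) = - 24719 \left(31494 + \left(5 + i \sqrt{1474}\right) \left(- \frac{1}{49489}\right)\right) = - 24719 \left(31494 - \left(\frac{5}{49489} + \frac{i \sqrt{1474}}{49489}\right)\right) = - 24719 \left(\frac{1558606561}{49489} - \frac{i \sqrt{1474}}{49489}\right) = - \frac{38527195581359}{49489} + \frac{24719 i \sqrt{1474}}{49489}$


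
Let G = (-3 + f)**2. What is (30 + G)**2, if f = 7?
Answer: 2116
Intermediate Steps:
G = 16 (G = (-3 + 7)**2 = 4**2 = 16)
(30 + G)**2 = (30 + 16)**2 = 46**2 = 2116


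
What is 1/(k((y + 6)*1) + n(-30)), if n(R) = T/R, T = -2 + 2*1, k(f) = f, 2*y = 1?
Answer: 2/13 ≈ 0.15385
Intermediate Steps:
y = ½ (y = (½)*1 = ½ ≈ 0.50000)
T = 0 (T = -2 + 2 = 0)
n(R) = 0 (n(R) = 0/R = 0)
1/(k((y + 6)*1) + n(-30)) = 1/((½ + 6)*1 + 0) = 1/((13/2)*1 + 0) = 1/(13/2 + 0) = 1/(13/2) = 2/13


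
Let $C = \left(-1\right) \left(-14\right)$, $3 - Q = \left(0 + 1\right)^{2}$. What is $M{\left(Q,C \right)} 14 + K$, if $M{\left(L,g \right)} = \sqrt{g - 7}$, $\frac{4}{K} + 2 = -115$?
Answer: $- \frac{4}{117} + 14 \sqrt{7} \approx 37.006$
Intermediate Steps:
$K = - \frac{4}{117}$ ($K = \frac{4}{-2 - 115} = \frac{4}{-117} = 4 \left(- \frac{1}{117}\right) = - \frac{4}{117} \approx -0.034188$)
$Q = 2$ ($Q = 3 - \left(0 + 1\right)^{2} = 3 - 1^{2} = 3 - 1 = 2$)
$C = 14$
$M{\left(L,g \right)} = \sqrt{-7 + g}$
$M{\left(Q,C \right)} 14 + K = \sqrt{-7 + 14} \cdot 14 - \frac{4}{117} = \sqrt{7} \cdot 14 - \frac{4}{117} = 14 \sqrt{7} - \frac{4}{117} = - \frac{4}{117} + 14 \sqrt{7}$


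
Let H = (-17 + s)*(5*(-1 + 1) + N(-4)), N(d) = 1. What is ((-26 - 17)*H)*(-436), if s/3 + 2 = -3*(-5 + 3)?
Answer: -93740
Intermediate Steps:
s = 12 (s = -6 + 3*(-3*(-5 + 3)) = -6 + 3*(-3*(-2)) = -6 + 3*6 = -6 + 18 = 12)
H = -5 (H = (-17 + 12)*(5*(-1 + 1) + 1) = -5*(5*0 + 1) = -5*(0 + 1) = -5*1 = -5)
((-26 - 17)*H)*(-436) = ((-26 - 17)*(-5))*(-436) = -43*(-5)*(-436) = 215*(-436) = -93740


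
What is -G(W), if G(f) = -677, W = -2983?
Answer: 677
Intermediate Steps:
-G(W) = -1*(-677) = 677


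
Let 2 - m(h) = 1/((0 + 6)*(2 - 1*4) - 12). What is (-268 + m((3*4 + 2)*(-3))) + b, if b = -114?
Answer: -9119/24 ≈ -379.96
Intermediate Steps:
m(h) = 49/24 (m(h) = 2 - 1/((0 + 6)*(2 - 1*4) - 12) = 2 - 1/(6*(2 - 4) - 12) = 2 - 1/(6*(-2) - 12) = 2 - 1/(-12 - 12) = 2 - 1/(-24) = 2 - 1*(-1/24) = 2 + 1/24 = 49/24)
(-268 + m((3*4 + 2)*(-3))) + b = (-268 + 49/24) - 114 = -6383/24 - 114 = -9119/24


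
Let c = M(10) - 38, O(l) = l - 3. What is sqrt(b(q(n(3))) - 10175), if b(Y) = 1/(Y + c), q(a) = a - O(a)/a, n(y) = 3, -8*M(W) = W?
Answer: 3*I*sqrt(23769995)/145 ≈ 100.87*I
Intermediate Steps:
M(W) = -W/8
O(l) = -3 + l
q(a) = a - (-3 + a)/a
c = -157/4 (c = -1/8*10 - 38 = -5/4 - 38 = -157/4 ≈ -39.250)
b(Y) = 1/(-157/4 + Y) (b(Y) = 1/(Y - 157/4) = 1/(-157/4 + Y))
sqrt(b(q(n(3))) - 10175) = sqrt(4/(-157 + 4*(-1 + 3 + 3/3)) - 10175) = sqrt(4/(-157 + 4*(-1 + 3 + 3*(1/3))) - 10175) = sqrt(4/(-157 + 4*(-1 + 3 + 1)) - 10175) = sqrt(4/(-157 + 4*3) - 10175) = sqrt(4/(-157 + 12) - 10175) = sqrt(4/(-145) - 10175) = sqrt(4*(-1/145) - 10175) = sqrt(-4/145 - 10175) = sqrt(-1475379/145) = 3*I*sqrt(23769995)/145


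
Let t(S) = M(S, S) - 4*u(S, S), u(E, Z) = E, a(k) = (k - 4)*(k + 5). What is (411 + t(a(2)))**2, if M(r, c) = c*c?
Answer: 439569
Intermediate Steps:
a(k) = (-4 + k)*(5 + k)
M(r, c) = c**2
t(S) = S**2 - 4*S
(411 + t(a(2)))**2 = (411 + (-20 + 2 + 2**2)*(-4 + (-20 + 2 + 2**2)))**2 = (411 + (-20 + 2 + 4)*(-4 + (-20 + 2 + 4)))**2 = (411 - 14*(-4 - 14))**2 = (411 - 14*(-18))**2 = (411 + 252)**2 = 663**2 = 439569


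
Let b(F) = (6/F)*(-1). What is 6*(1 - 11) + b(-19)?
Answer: -1134/19 ≈ -59.684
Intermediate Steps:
b(F) = -6/F
6*(1 - 11) + b(-19) = 6*(1 - 11) - 6/(-19) = 6*(-10) - 6*(-1/19) = -60 + 6/19 = -1134/19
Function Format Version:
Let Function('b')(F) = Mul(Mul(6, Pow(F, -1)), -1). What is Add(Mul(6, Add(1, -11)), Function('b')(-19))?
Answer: Rational(-1134, 19) ≈ -59.684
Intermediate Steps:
Function('b')(F) = Mul(-6, Pow(F, -1))
Add(Mul(6, Add(1, -11)), Function('b')(-19)) = Add(Mul(6, Add(1, -11)), Mul(-6, Pow(-19, -1))) = Add(Mul(6, -10), Mul(-6, Rational(-1, 19))) = Add(-60, Rational(6, 19)) = Rational(-1134, 19)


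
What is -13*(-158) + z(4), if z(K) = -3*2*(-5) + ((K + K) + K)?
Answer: 2096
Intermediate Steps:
z(K) = 30 + 3*K (z(K) = -6*(-5) + (2*K + K) = 30 + 3*K)
-13*(-158) + z(4) = -13*(-158) + (30 + 3*4) = 2054 + (30 + 12) = 2054 + 42 = 2096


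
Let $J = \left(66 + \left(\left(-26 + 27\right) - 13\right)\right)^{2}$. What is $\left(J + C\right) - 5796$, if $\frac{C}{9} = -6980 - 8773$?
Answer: $-144657$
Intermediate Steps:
$J = 2916$ ($J = \left(66 + \left(1 - 13\right)\right)^{2} = \left(66 - 12\right)^{2} = 54^{2} = 2916$)
$C = -141777$ ($C = 9 \left(-6980 - 8773\right) = 9 \left(-15753\right) = -141777$)
$\left(J + C\right) - 5796 = \left(2916 - 141777\right) - 5796 = -138861 - 5796 = -144657$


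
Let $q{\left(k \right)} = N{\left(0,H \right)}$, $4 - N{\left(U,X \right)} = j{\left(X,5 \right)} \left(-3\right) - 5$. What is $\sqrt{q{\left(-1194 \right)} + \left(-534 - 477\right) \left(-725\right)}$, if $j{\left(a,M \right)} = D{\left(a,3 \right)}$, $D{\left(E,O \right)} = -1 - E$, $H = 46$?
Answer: $3 \sqrt{81427} \approx 856.06$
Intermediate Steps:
$j{\left(a,M \right)} = -1 - a$
$N{\left(U,X \right)} = 6 - 3 X$ ($N{\left(U,X \right)} = 4 - \left(\left(-1 - X\right) \left(-3\right) - 5\right) = 4 - \left(\left(3 + 3 X\right) - 5\right) = 4 - \left(-2 + 3 X\right) = 6 - 3 X$)
$q{\left(k \right)} = -132$ ($q{\left(k \right)} = 6 - 138 = -132$)
$\sqrt{q{\left(-1194 \right)} + \left(-534 - 477\right) \left(-725\right)} = \sqrt{-132 + \left(-534 - 477\right) \left(-725\right)} = \sqrt{-132 - -732975} = \sqrt{-132 + 732975} = \sqrt{732843} = 3 \sqrt{81427}$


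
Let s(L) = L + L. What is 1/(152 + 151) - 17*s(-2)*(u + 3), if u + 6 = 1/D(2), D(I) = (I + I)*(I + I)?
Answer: -242093/1212 ≈ -199.75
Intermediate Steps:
D(I) = 4*I**2 (D(I) = (2*I)*(2*I) = 4*I**2)
s(L) = 2*L
u = -95/16 (u = -6 + 1/(4*2**2) = -6 + 1/(4*4) = -6 + 1/16 = -95/16 ≈ -5.9375)
1/(152 + 151) - 17*s(-2)*(u + 3) = 1/(152 + 151) - 17*2*(-2)*(-95/16 + 3) = 1/303 - (-68)*(-47)/16 = 1/303 - 17*47/4 = 1/303 - 799/4 = -242093/1212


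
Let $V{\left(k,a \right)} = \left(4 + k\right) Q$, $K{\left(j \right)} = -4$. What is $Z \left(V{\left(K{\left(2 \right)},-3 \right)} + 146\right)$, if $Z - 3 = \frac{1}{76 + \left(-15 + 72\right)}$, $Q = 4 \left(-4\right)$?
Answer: $\frac{58400}{133} \approx 439.1$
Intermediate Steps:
$Q = -16$
$Z = \frac{400}{133}$ ($Z = 3 + \frac{1}{76 + \left(-15 + 72\right)} = 3 + \frac{1}{76 + 57} = 3 + \frac{1}{133} = \frac{400}{133} \approx 3.0075$)
$V{\left(k,a \right)} = -64 - 16 k$ ($V{\left(k,a \right)} = \left(4 + k\right) \left(-16\right) = -64 - 16 k$)
$Z \left(V{\left(K{\left(2 \right)},-3 \right)} + 146\right) = \frac{400 \left(\left(-64 - -64\right) + 146\right)}{133} = \frac{400 \left(\left(-64 + 64\right) + 146\right)}{133} = \frac{400 \left(0 + 146\right)}{133} = \frac{400}{133} \cdot 146 = \frac{58400}{133}$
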